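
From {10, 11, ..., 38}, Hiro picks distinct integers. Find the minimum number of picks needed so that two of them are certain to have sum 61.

A set avoiding the sum 61 can contain at most one of each pair {x, 61−x}, plus the 13 elements whose complement lies outside the range.
The integers 10, …, 30 (21 of them) are such a set: any two sum to at least 10+11 = 21 and at most 29+30 = 59 < 61.
Any 22nd integer completes one of the 8 pairs, so 22 choices force a sum of 61.

22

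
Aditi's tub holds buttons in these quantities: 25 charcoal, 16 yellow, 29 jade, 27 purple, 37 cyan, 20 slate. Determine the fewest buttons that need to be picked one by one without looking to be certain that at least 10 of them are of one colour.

An adversary could hand out at most 9 buttons per colour: 9 + 9 + 9 + 9 + 9 + 9 = 54 buttons and still no colour has 10.
By pigeonhole, one more button lands in a colour already at 9, so 55 draws are enough and 54 are not.

55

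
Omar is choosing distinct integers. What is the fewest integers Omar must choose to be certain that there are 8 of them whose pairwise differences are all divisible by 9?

64

Integers whose pairwise differences are multiples of 9 are exactly those sharing a remainder mod 9. Pigeonhole: the 9 residue classes mod 9 are the pigeonholes.
With 63 integers one could put 7 in each residue class and have no class reach 8.
The 64th integer pushes some class to 8, so 9·7 + 1 = 64.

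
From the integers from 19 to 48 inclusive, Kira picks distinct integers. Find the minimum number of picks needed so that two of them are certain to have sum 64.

18

A set avoiding the sum 64 can contain at most one of each pair {x, 64−x}, plus the 4 elements whose complement lies outside the range or equal to its own complement.
The integers 32, …, 48 (17 of them) are such a set: any two sum to at least 32+33 = 65 > 64.
Any 18th integer completes one of the 13 pairs, so 18 choices force a sum of 64.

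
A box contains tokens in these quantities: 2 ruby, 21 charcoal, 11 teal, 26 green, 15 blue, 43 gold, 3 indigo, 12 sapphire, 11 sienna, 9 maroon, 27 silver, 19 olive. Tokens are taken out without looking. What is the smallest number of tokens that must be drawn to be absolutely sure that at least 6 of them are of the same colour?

Pigeonhole: put each drawn token into a box by colour. The largest draw with every box below 6 takes min(count, 5) from each colour; colours with fewer than 5 contribute all they have.
Σ min(cᵢ, 5) = 2 + 5 + 5 + 5 + 5 + 5 + 3 + 5 + 5 + 5 + 5 + 5 = 55.
Draw number 55 + 1 = 56 must push one box to 6.

56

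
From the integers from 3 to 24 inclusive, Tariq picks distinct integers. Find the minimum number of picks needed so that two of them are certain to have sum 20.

Two chosen integers sum to 20 exactly when both halves of some pair {x, 20−x} with 3 ≤ x ≤ 20−x ≤ 17 are chosen — 7 such pairs.
The remaining 8 elements (those with no distinct partner in range) can never complete a 20-sum, so the worst case takes all of them and one from each pair: 8 + 7 = 15.
The 16th integer has to be the second member of some pair, so 15 + 1 = 16.

16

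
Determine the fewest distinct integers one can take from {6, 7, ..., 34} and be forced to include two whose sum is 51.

21

A set avoiding the sum 51 can contain at most one of each pair {x, 51−x}, plus the 11 elements whose complement lies outside the range.
The integers 6, …, 25 (20 of them) are such a set: any two sum to at least 6+7 = 13 and at most 24+25 = 49 < 51.
By the pigeonhole principle, any 21st integer completes one of the 9 pairs, so 21 choices force a sum of 51.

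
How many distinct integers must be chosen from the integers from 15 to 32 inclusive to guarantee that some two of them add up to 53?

13

Group the elements by complementary pair {x, 53−x}: {21,32}, {22,31}, {23,30}, …, giving 6 two-element pairs and 6 integers whose partner 53−x falls outside [15,32].
Treating each of those 12 groups as a pigeonhole, one can pick one integer per group — 12 integers — with no two summing to 53.
The 13th integer lands in an occupied pair, forcing a sum of 53.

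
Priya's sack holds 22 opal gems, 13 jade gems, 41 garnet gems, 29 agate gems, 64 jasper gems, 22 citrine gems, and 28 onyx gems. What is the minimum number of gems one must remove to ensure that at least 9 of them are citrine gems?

206

In the worst case for collecting citrine gems, every non-citrine gem comes out first.
There are 22 + 13 + 41 + 29 + 64 + 28 = 197 non-citrine gems altogether.
After those, each further gem must be citrine, so 197 + 9 = 206 draws guarantee 9 citrine gems.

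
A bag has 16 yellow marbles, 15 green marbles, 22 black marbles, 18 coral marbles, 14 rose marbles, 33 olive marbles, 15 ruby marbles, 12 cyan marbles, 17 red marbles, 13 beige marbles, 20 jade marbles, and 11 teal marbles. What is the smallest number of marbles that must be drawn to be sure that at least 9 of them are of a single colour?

By pigeonhole, put each drawn marble into a box by colour. The largest draw with every box below 9 takes min(count, 8) from each colour.
Σ min(cᵢ, 8) = 8 + 8 + 8 + 8 + 8 + 8 + 8 + 8 + 8 + 8 + 8 + 8 = 96.
Draw number 96 + 1 = 97 must push one box to 9.

97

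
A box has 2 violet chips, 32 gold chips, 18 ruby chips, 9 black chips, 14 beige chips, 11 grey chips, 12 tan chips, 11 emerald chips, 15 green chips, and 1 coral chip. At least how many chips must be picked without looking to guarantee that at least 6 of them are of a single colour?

Pigeonhole: the 10 colours are the holes; the chips drawn are the pigeons.
To avoid 6 of any one colour, the worst case takes at most 5 of each colour, or every chip of a colour that has fewer than 5.
That gives 2 + 5 + 5 + 5 + 5 + 5 + 5 + 5 + 5 + 1 = 43 chips with no colour reaching 6.
The next chip forces some colour to 6, so 43 + 1 = 44.

44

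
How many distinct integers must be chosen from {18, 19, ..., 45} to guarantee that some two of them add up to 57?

Two chosen integers sum to 57 exactly when both halves of some pair {x, 57−x} with 18 ≤ x ≤ 57−x ≤ 39 are chosen — 11 such pairs.
The remaining 6 elements (those with no distinct partner in range) can never complete a 57-sum, so the worst case takes all of them and one from each pair: 6 + 11 = 17.
The 18th integer has to be the second member of some pair, so 17 + 1 = 18.

18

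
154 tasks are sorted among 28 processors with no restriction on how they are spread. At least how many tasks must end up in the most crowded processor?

By pigeonhole, the 28 processors are the holes and the 154 tasks are the pigeons.
If every processor held at most 5 tasks, the total would be at most 28 × 5 = 140, which is less than 154.
So some processor holds at least ⌈154/28⌉ = 6 tasks.

6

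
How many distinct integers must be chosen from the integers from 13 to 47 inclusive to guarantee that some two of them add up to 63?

Two chosen integers sum to 63 exactly when both halves of some pair {x, 63−x} with 16 ≤ x ≤ 63−x ≤ 47 are chosen — 16 such pairs.
The remaining 3 elements (those with no distinct partner in range) can never complete a 63-sum, so the worst case takes all of them and one from each pair: 3 + 16 = 19.
By the pigeonhole principle, the 20th integer has to be the second member of some pair, so 19 + 1 = 20.

20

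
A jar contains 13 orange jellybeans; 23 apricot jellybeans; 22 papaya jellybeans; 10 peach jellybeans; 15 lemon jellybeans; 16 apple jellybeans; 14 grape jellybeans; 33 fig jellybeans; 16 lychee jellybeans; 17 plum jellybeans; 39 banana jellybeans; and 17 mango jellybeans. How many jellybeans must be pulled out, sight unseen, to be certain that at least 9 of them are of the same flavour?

97

By the pigeonhole principle, put each drawn jellybean into a box by flavour. The largest draw with every box below 9 takes min(count, 8) from each flavour.
Σ min(cᵢ, 8) = 8 + 8 + 8 + 8 + 8 + 8 + 8 + 8 + 8 + 8 + 8 + 8 = 96.
Draw number 96 + 1 = 97 must push one box to 9.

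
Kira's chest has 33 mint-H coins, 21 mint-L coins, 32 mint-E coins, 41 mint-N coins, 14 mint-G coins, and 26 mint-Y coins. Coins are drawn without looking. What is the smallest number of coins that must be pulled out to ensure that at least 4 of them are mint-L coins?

150

In the worst case for collecting mint-L coins, every non-mint-L coin comes out first.
There are 33 + 32 + 41 + 14 + 26 = 146 non-mint-L coins altogether.
After those, each further coin must be mint-L, so 146 + 4 = 150 draws guarantee 4 mint-L coins.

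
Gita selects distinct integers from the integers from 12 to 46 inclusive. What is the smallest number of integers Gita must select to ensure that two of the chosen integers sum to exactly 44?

Group the elements by complementary pair {x, 44−x}: {12,32}, {13,31}, {14,30}, …, giving 10 two-element pairs, the single value 22 (it cannot pair with itself since the integers are distinct), and 14 integers whose partner 44−x falls outside [12,46].
Pigeonhole: treating each of those 25 groups as a pigeonhole, one can pick one integer per group — 25 integers — with no two summing to 44.
The 26th integer lands in an occupied pair, forcing a sum of 44.

26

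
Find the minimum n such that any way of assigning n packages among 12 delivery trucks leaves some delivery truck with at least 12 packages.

With 132 packages one could put exactly 11 in each of the 12 delivery trucks, and no delivery truck would reach 12.
By pigeonhole, one more package must land in a delivery truck that already has 11, giving it 12.
So 12 × 11 + 1 = 133 packages are required.

133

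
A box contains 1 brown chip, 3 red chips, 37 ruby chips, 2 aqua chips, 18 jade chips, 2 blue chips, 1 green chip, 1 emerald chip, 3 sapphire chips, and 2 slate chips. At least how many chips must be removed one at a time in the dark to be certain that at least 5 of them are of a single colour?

24

Put each drawn chip into a box by colour. The largest draw with every box below 5 takes min(count, 4) from each colour; colours with fewer than 4 contribute all they have.
Σ min(cᵢ, 4) = 1 + 3 + 4 + 2 + 4 + 2 + 1 + 1 + 3 + 2 = 23.
Draw number 23 + 1 = 24 must push one box to 5.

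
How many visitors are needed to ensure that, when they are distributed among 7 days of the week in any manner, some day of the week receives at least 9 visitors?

57

With 56 visitors one could put exactly 8 in each of the 7 days of the week, and no day of the week would reach 9.
By pigeonhole, one more visitor must land in a day of the week that already has 8, giving it 9.
So 7 × 8 + 1 = 57 visitors are required.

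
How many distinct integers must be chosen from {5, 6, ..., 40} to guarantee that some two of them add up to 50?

22

Two chosen integers sum to 50 exactly when both halves of some pair {x, 50−x} with 10 ≤ x ≤ 50−x ≤ 40 are chosen — 15 such pairs.
The remaining 6 elements (those with no distinct partner in range) can never complete a 50-sum, so the worst case takes all of them and one from each pair: 6 + 15 = 21.
The 22nd integer has to be the second member of some pair, so 21 + 1 = 22.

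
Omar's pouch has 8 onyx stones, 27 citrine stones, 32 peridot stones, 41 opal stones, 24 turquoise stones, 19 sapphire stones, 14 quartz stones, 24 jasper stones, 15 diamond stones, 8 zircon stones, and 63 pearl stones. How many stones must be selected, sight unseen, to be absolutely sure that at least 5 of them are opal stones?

239

In the worst case for collecting opal stones, every non-opal stone comes out first.
There are 8 + 27 + 32 + 24 + 19 + 14 + 24 + 15 + 8 + 63 = 234 non-opal stones altogether.
After those, each further stone must be opal, so 234 + 5 = 239 draws guarantee 5 opal stones.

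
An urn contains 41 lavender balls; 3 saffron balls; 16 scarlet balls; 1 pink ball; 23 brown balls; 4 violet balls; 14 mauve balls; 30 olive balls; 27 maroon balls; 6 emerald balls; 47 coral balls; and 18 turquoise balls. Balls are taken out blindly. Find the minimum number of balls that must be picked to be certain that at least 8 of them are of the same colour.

71

Pigeonhole: put each drawn ball into a box by colour. The largest draw with every box below 8 takes min(count, 7) from each colour; colours with fewer than 7 contribute all they have.
Σ min(cᵢ, 7) = 7 + 3 + 7 + 1 + 7 + 4 + 7 + 7 + 7 + 6 + 7 + 7 = 70.
Draw number 70 + 1 = 71 must push one box to 8.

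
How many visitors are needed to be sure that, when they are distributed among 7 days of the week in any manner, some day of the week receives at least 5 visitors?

29

With 28 visitors one could put exactly 4 in each of the 7 days of the week, and no day of the week would reach 5.
One more visitor must land in a day of the week that already has 4, giving it 5.
So 7 × 4 + 1 = 29 visitors are required.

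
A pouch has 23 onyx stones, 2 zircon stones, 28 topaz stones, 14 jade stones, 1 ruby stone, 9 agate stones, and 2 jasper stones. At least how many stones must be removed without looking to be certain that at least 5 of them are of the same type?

22

An adversary could hand out at most 4 stones per type (zircon, ruby, jasper run out sooner): 4 + 2 + 4 + 4 + 1 + 4 + 2 = 21 stones and still no type has 5.
Pigeonhole: one more stone lands in a type already at 4, so 22 draws are enough and 21 are not.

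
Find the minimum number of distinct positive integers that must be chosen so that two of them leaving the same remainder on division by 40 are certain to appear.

41

The 40 residue classes mod 40 are the pigeonholes.
With 40 integers one could put 1 in each residue class and have no class reach 2.
The 41st integer pushes some class to 2, so 40·1 + 1 = 41.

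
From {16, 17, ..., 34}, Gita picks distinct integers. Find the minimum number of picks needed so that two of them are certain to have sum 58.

Group the elements by complementary pair {x, 58−x}: {24,34}, {25,33}, {26,32}, …, giving 5 two-element pairs, the single value 29 (it cannot pair with itself since the integers are distinct), and 8 integers whose partner 58−x falls outside [16,34].
By the pigeonhole principle, treating each of those 14 groups as a pigeonhole, one can pick one integer per group — 14 integers — with no two summing to 58.
The 15th integer lands in an occupied pair, forcing a sum of 58.

15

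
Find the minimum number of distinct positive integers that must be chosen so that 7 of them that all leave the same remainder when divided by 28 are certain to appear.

The 28 residue classes mod 28 are the pigeonholes.
With 168 integers one could put 6 in each residue class and have no class reach 7.
The 169th integer pushes some class to 7, so 28·6 + 1 = 169.

169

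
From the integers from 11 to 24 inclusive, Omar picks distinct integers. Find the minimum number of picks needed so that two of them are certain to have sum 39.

10

Group the elements by complementary pair {x, 39−x}: {15,24}, {16,23}, {17,22}, …, giving 5 two-element pairs and 4 integers whose partner 39−x falls outside [11,24].
By pigeonhole, treating each of those 9 groups as a pigeonhole, one can pick one integer per group — 9 integers — with no two summing to 39.
The 10th integer lands in an occupied pair, forcing a sum of 39.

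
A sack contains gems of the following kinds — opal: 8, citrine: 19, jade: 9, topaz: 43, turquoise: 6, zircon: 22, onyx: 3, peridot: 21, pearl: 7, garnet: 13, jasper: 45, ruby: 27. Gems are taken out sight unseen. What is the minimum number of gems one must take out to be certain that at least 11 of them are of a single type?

Pigeonhole: put each drawn gem into a box by type. The largest draw with every box below 11 takes min(count, 10) from each type; types with fewer than 10 contribute all they have.
Σ min(cᵢ, 10) = 8 + 10 + 9 + 10 + 6 + 10 + 3 + 10 + 7 + 10 + 10 + 10 = 103.
Draw number 103 + 1 = 104 must push one box to 11.

104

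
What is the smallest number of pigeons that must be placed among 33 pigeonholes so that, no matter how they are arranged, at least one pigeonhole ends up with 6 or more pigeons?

With 165 pigeons one could put exactly 5 in each of the 33 pigeonholes, and no pigeonhole would reach 6.
One more pigeon must land in a pigeonhole that already has 5, giving it 6.
So 33 × 5 + 1 = 166 pigeons are required.

166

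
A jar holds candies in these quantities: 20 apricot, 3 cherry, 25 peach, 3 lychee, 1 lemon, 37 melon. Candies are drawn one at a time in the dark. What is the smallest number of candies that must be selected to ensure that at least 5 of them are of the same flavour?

20

An adversary could hand out at most 4 candies per flavour (cherry, lychee, lemon run out sooner): 4 + 3 + 4 + 3 + 1 + 4 = 19 candies and still no flavour has 5.
One more candy lands in a flavour already at 4, so 20 draws are enough and 19 are not.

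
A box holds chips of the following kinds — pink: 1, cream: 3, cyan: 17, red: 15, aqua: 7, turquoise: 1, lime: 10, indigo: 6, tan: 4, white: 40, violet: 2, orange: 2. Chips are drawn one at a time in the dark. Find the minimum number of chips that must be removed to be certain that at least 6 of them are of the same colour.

44

Pigeonhole: the 12 colours are the holes; the chips drawn are the pigeons.
To avoid 6 of any one colour, the worst case takes at most 5 of each colour, or every chip of a colour that has fewer than 5.
That gives 1 + 3 + 5 + 5 + 5 + 1 + 5 + 5 + 4 + 5 + 2 + 2 = 43 chips with no colour reaching 6.
The next chip forces some colour to 6, so 43 + 1 = 44.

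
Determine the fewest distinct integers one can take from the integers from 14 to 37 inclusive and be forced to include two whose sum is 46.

16

A set avoiding the sum 46 can contain at most one of each pair {x, 46−x}, plus the 6 elements whose complement lies outside the range or equal to its own complement.
The integers 23, …, 37 (15 of them) are such a set: any two sum to at least 23+24 = 47 > 46.
Any 16th integer completes one of the 9 pairs, so 16 choices force a sum of 46.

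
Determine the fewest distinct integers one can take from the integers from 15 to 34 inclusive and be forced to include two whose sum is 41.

15

Two chosen integers sum to 41 exactly when both halves of some pair {x, 41−x} with 15 ≤ x ≤ 41−x ≤ 26 are chosen — 6 such pairs.
The remaining 8 elements (those with no distinct partner in range) can never complete a 41-sum, so the worst case takes all of them and one from each pair: 8 + 6 = 14.
By the pigeonhole principle, the 15th integer has to be the second member of some pair, so 14 + 1 = 15.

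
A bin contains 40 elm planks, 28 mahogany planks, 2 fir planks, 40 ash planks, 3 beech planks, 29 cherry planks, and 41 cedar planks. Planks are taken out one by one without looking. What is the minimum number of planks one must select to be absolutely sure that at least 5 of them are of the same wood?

26

An adversary could hand out at most 4 planks per wood (fir, beech run out sooner): 4 + 4 + 2 + 4 + 3 + 4 + 4 = 25 planks and still no wood has 5.
Pigeonhole: one more plank lands in a wood already at 4, so 26 draws are enough and 25 are not.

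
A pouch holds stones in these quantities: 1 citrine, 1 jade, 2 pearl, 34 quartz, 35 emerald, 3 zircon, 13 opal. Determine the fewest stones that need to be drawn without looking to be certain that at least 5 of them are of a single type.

20

By the pigeonhole principle, the 7 types are the holes; the stones drawn are the pigeons.
To avoid 5 of any one type, the worst case takes at most 4 of each type, or every stone of a type that has fewer than 4.
That gives 1 + 1 + 2 + 4 + 4 + 3 + 4 = 19 stones with no type reaching 5.
The next stone forces some type to 5, so 19 + 1 = 20.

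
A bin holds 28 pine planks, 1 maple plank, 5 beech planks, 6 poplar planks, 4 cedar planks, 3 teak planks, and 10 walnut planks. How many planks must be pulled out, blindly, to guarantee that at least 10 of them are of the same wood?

By pigeonhole, the 7 woods are the holes; the planks drawn are the pigeons.
To avoid 10 of any one wood, the worst case takes at most 9 of each wood, or every plank of a wood that has fewer than 9.
That gives 9 + 1 + 5 + 6 + 4 + 3 + 9 = 37 planks with no wood reaching 10.
The next plank forces some wood to 10, so 37 + 1 = 38.

38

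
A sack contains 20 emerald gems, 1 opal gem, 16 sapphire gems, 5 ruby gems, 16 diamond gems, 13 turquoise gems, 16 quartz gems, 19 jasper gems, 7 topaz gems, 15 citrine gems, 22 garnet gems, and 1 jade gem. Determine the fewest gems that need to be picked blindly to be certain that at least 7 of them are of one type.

An adversary could hand out at most 6 gems per type (opal, ruby, jade run out sooner): 6 + 1 + 6 + 5 + 6 + 6 + 6 + 6 + 6 + 6 + 6 + 1 = 61 gems and still no type has 7.
One more gem lands in a type already at 6, so 62 draws are enough and 61 are not.

62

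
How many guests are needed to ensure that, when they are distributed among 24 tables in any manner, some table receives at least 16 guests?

With 360 guests one could put exactly 15 in each of the 24 tables, and no table would reach 16.
Pigeonhole: one more guest must land in a table that already has 15, giving it 16.
So 24 × 15 + 1 = 361 guests are required.

361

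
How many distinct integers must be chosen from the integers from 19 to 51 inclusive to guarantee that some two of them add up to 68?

Group the elements by complementary pair {x, 68−x}: {19,49}, {20,48}, {21,47}, …, giving 15 two-element pairs, the single value 34 (it cannot pair with itself since the integers are distinct), and 2 integers whose partner 68−x falls outside [19,51].
Pigeonhole: treating each of those 18 groups as a pigeonhole, one can pick one integer per group — 18 integers — with no two summing to 68.
The 19th integer lands in an occupied pair, forcing a sum of 68.

19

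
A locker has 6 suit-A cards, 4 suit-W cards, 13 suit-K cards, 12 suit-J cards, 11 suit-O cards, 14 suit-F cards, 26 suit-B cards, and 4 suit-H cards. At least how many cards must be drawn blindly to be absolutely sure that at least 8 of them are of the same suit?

By pigeonhole, put each drawn card into a box by suit. The largest draw with every box below 8 takes min(count, 7) from each suit; suits with fewer than 7 contribute all they have.
Σ min(cᵢ, 7) = 6 + 4 + 7 + 7 + 7 + 7 + 7 + 4 = 49.
Draw number 49 + 1 = 50 must push one box to 8.

50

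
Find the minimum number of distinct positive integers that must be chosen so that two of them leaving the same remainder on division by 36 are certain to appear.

By the pigeonhole principle, the 36 residue classes mod 36 are the pigeonholes.
With 36 integers one could put 1 in each residue class and have no class reach 2.
The 37th integer pushes some class to 2, so 36·1 + 1 = 37.

37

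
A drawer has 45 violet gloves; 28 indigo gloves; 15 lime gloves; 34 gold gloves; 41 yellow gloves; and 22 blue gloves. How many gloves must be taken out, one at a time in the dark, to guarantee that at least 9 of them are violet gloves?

149

In the worst case for collecting violet gloves, every non-violet glove comes out first.
There are 28 + 15 + 34 + 41 + 22 = 140 non-violet gloves altogether.
After those, each further glove must be violet, so 140 + 9 = 149 draws guarantee 9 violet gloves.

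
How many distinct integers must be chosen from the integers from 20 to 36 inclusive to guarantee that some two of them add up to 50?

Two chosen integers sum to 50 exactly when both halves of some pair {x, 50−x} with 20 ≤ x ≤ 50−x ≤ 30 are chosen — 5 such pairs.
The remaining 7 elements (those with no distinct partner in range) can never complete a 50-sum, so the worst case takes all of them and one from each pair: 7 + 5 = 12.
By the pigeonhole principle, the 13th integer has to be the second member of some pair, so 12 + 1 = 13.

13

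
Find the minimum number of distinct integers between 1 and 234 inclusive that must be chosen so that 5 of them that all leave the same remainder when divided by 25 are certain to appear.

101

Pigeonhole: the 25 residue classes mod 25 are the pigeonholes.
With 100 integers one could put 4 in each residue class and have no class reach 5.
The 101st integer pushes some class to 5, so 25·4 + 1 = 101.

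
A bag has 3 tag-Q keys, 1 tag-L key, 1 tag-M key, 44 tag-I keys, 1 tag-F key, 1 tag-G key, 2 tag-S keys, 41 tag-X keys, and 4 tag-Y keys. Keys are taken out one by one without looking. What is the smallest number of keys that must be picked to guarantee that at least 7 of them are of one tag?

Put each drawn key into a box by tag. The largest draw with every box below 7 takes min(count, 6) from each tag; tags with fewer than 6 contribute all they have.
Σ min(cᵢ, 6) = 3 + 1 + 1 + 6 + 1 + 1 + 2 + 6 + 4 = 25.
Draw number 25 + 1 = 26 must push one box to 7.

26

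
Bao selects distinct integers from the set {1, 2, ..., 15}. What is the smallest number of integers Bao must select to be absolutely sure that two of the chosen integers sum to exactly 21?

Group the elements by complementary pair {x, 21−x}: {6,15}, {7,14}, {8,13}, …, giving 5 two-element pairs and 5 integers whose partner 21−x falls outside [1,15].
Treating each of those 10 groups as a pigeonhole, one can pick one integer per group — 10 integers — with no two summing to 21.
The 11th integer lands in an occupied pair, forcing a sum of 21.

11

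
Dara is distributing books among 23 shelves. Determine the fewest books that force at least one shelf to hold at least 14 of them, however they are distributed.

With 299 books one could put exactly 13 in each of the 23 shelves, and no shelf would reach 14.
One more book must land in a shelf that already has 13, giving it 14.
So 23 × 13 + 1 = 300 books are required.

300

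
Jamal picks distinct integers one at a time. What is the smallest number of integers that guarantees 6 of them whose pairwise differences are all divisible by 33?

Integers whose pairwise differences are multiples of 33 are exactly those sharing a remainder mod 33. The 33 residue classes mod 33 are the pigeonholes.
With 165 integers one could put 5 in each residue class and have no class reach 6.
The 166th integer pushes some class to 6, so 33·5 + 1 = 166.

166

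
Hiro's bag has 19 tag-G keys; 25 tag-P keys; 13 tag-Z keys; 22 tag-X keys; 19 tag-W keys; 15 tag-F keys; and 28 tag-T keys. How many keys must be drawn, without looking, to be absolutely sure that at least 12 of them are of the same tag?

78

An adversary could hand out at most 11 keys per tag: 11 + 11 + 11 + 11 + 11 + 11 + 11 = 77 keys and still no tag has 12.
One more key lands in a tag already at 11, so 78 draws are enough and 77 are not.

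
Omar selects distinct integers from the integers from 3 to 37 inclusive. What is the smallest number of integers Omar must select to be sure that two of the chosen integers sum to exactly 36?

A set avoiding the sum 36 can contain at most one of each pair {x, 36−x}, plus the 5 elements whose complement lies outside the range or equal to its own complement.
The integers 18, …, 37 (20 of them) are such a set: any two sum to at least 18+19 = 37 > 36.
Any 21st integer completes one of the 15 pairs, so 21 choices force a sum of 36.

21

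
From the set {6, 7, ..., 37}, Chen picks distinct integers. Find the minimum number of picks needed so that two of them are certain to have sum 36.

21

A set avoiding the sum 36 can contain at most one of each pair {x, 36−x}, plus the 8 elements whose complement lies outside the range or equal to its own complement.
The integers 18, …, 37 (20 of them) are such a set: any two sum to at least 18+19 = 37 > 36.
By pigeonhole, any 21st integer completes one of the 12 pairs, so 21 choices force a sum of 36.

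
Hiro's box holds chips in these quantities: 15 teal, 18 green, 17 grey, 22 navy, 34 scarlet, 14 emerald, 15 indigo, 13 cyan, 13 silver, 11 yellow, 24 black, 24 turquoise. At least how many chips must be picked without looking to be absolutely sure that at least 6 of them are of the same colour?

61

An adversary could hand out at most 5 chips per colour: 5 + 5 + 5 + 5 + 5 + 5 + 5 + 5 + 5 + 5 + 5 + 5 = 60 chips and still no colour has 6.
By the pigeonhole principle, one more chip lands in a colour already at 5, so 61 draws are enough and 60 are not.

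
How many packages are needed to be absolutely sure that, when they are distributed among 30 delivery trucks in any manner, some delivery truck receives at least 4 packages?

With 90 packages one could put exactly 3 in each of the 30 delivery trucks, and no delivery truck would reach 4.
By the pigeonhole principle, one more package must land in a delivery truck that already has 3, giving it 4.
So 30 × 3 + 1 = 91 packages are required.

91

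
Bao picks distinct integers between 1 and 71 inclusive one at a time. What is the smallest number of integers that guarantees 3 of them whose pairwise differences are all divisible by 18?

37

Integers whose pairwise differences are multiples of 18 are exactly those sharing a remainder mod 18. The 18 residue classes mod 18 are the pigeonholes.
With 36 integers one could put 2 in each residue class and have no class reach 3.
The 37th integer pushes some class to 3, so 18·2 + 1 = 37.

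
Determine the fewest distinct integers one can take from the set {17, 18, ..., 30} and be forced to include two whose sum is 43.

Group the elements by complementary pair {x, 43−x}: {17,26}, {18,25}, {19,24}, …, giving 5 two-element pairs and 4 integers whose partner 43−x falls outside [17,30].
Treating each of those 9 groups as a pigeonhole, one can pick one integer per group — 9 integers — with no two summing to 43.
The 10th integer lands in an occupied pair, forcing a sum of 43.

10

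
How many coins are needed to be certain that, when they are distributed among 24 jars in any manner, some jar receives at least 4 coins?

73

With 72 coins one could put exactly 3 in each of the 24 jars, and no jar would reach 4.
One more coin must land in a jar that already has 3, giving it 4.
So 24 × 3 + 1 = 73 coins are required.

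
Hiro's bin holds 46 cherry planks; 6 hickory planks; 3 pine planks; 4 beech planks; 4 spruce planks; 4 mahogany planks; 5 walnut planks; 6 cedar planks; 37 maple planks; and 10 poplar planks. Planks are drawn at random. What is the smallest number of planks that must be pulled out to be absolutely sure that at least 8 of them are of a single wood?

Pigeonhole: put each drawn plank into a box by wood. The largest draw with every box below 8 takes min(count, 7) from each wood; woods with fewer than 7 contribute all they have.
Σ min(cᵢ, 7) = 7 + 6 + 3 + 4 + 4 + 4 + 5 + 6 + 7 + 7 = 53.
Draw number 53 + 1 = 54 must push one box to 8.

54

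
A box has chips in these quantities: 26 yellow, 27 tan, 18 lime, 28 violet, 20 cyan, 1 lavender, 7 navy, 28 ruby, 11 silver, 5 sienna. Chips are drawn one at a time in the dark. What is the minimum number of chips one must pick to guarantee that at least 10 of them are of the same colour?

77

Pigeonhole: put each drawn chip into a box by colour. The largest draw with every box below 10 takes min(count, 9) from each colour; colours with fewer than 9 contribute all they have.
Σ min(cᵢ, 9) = 9 + 9 + 9 + 9 + 9 + 1 + 7 + 9 + 9 + 5 = 76.
Draw number 76 + 1 = 77 must push one box to 10.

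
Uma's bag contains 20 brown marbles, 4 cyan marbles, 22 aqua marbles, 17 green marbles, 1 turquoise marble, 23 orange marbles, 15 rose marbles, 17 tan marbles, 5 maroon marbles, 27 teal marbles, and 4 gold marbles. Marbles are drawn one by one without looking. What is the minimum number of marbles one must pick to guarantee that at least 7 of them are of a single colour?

By the pigeonhole principle, put each drawn marble into a box by colour. The largest draw with every box below 7 takes min(count, 6) from each colour; colours with fewer than 6 contribute all they have.
Σ min(cᵢ, 6) = 6 + 4 + 6 + 6 + 1 + 6 + 6 + 6 + 5 + 6 + 4 = 56.
Draw number 56 + 1 = 57 must push one box to 7.

57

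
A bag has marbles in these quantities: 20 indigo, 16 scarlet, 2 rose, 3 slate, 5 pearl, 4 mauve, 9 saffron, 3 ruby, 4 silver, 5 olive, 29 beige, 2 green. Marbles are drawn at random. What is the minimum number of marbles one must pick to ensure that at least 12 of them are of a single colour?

An adversary could hand out at most 11 marbles per colour (9 colours run out sooner): 11 + 11 + 2 + 3 + 5 + 4 + 9 + 3 + 4 + 5 + 11 + 2 = 70 marbles and still no colour has 12.
By pigeonhole, one more marble lands in a colour already at 11, so 71 draws are enough and 70 are not.

71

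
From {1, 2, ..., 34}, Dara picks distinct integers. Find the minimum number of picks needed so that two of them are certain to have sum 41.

Two chosen integers sum to 41 exactly when both halves of some pair {x, 41−x} with 7 ≤ x ≤ 41−x ≤ 34 are chosen — 14 such pairs.
The remaining 6 elements (those with no distinct partner in range) can never complete a 41-sum, so the worst case takes all of them and one from each pair: 6 + 14 = 20.
The 21st integer has to be the second member of some pair, so 20 + 1 = 21.

21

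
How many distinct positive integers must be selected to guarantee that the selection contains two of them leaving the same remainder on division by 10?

11

The 10 residue classes mod 10 are the pigeonholes.
With 10 integers one could put 1 in each residue class and have no class reach 2.
The 11th integer pushes some class to 2, so 10·1 + 1 = 11.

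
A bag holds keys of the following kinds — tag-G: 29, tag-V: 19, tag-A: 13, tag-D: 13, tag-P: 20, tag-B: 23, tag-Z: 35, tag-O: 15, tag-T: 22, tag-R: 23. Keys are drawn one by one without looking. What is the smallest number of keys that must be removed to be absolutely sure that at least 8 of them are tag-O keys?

In the worst case for collecting tag-O keys, every non-tag-O key comes out first.
There are 29 + 19 + 13 + 13 + 20 + 23 + 35 + 22 + 23 = 197 non-tag-O keys altogether.
After those, each further key must be tag-O, so 197 + 8 = 205 draws guarantee 8 tag-O keys.

205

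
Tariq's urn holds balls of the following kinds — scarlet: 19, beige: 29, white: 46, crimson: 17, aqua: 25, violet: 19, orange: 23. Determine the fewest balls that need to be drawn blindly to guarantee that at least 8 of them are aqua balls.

In the worst case for collecting aqua balls, every non-aqua ball comes out first.
There are 19 + 29 + 46 + 17 + 19 + 23 = 153 non-aqua balls altogether.
After those, each further ball must be aqua, so 153 + 8 = 161 draws guarantee 8 aqua balls.

161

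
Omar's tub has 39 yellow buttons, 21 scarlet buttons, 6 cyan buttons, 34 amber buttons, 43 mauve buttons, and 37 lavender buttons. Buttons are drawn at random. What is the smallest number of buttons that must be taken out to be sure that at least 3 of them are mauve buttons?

140

In the worst case for collecting mauve buttons, every non-mauve button comes out first.
There are 39 + 21 + 6 + 34 + 37 = 137 non-mauve buttons altogether.
After those, each further button must be mauve, so 137 + 3 = 140 draws guarantee 3 mauve buttons.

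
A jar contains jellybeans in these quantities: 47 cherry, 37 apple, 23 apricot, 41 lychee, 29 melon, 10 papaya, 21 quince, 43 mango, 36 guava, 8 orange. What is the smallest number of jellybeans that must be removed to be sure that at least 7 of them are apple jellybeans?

In the worst case for collecting apple jellybeans, every non-apple jellybean comes out first.
There are 47 + 23 + 41 + 29 + 10 + 21 + 43 + 36 + 8 = 258 non-apple jellybeans altogether.
After those, each further jellybean must be apple, so 258 + 7 = 265 draws guarantee 7 apple jellybeans.

265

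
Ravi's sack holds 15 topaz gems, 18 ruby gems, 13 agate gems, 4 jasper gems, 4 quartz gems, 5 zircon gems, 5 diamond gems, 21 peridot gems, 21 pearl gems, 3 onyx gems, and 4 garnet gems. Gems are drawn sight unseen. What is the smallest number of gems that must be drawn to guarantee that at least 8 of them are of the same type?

Put each drawn gem into a box by type. The largest draw with every box below 8 takes min(count, 7) from each type; types with fewer than 7 contribute all they have.
Σ min(cᵢ, 7) = 7 + 7 + 7 + 4 + 4 + 5 + 5 + 7 + 7 + 3 + 4 = 60.
Draw number 60 + 1 = 61 must push one box to 8.

61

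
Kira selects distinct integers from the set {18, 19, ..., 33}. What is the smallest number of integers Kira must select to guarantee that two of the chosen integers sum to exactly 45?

Group the elements by complementary pair {x, 45−x}: {18,27}, {19,26}, {20,25}, …, giving 5 two-element pairs and 6 integers whose partner 45−x falls outside [18,33].
By pigeonhole, treating each of those 11 groups as a pigeonhole, one can pick one integer per group — 11 integers — with no two summing to 45.
The 12th integer lands in an occupied pair, forcing a sum of 45.

12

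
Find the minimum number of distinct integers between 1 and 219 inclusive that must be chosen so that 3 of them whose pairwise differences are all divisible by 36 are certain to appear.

Integers whose pairwise differences are multiples of 36 are exactly those sharing a remainder mod 36. By pigeonhole, the 36 residue classes mod 36 are the pigeonholes.
With 72 integers one could put 2 in each residue class and have no class reach 3.
The 73rd integer pushes some class to 3, so 36·2 + 1 = 73.

73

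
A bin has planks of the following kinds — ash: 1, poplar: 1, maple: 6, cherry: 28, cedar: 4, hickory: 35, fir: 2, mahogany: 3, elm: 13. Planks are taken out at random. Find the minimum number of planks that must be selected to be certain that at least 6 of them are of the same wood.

32

By pigeonhole, put each drawn plank into a box by wood. The largest draw with every box below 6 takes min(count, 5) from each wood; woods with fewer than 5 contribute all they have.
Σ min(cᵢ, 5) = 1 + 1 + 5 + 5 + 4 + 5 + 2 + 3 + 5 = 31.
Draw number 31 + 1 = 32 must push one box to 6.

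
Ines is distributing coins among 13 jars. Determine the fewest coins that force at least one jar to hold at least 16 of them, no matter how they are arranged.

196

With 195 coins one could put exactly 15 in each of the 13 jars, and no jar would reach 16.
One more coin must land in a jar that already has 15, giving it 16.
So 13 × 15 + 1 = 196 coins are required.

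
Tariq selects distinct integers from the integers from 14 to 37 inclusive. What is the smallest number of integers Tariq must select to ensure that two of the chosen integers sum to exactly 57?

16

Group the elements by complementary pair {x, 57−x}: {20,37}, {21,36}, {22,35}, …, giving 9 two-element pairs and 6 integers whose partner 57−x falls outside [14,37].
Treating each of those 15 groups as a pigeonhole, one can pick one integer per group — 15 integers — with no two summing to 57.
The 16th integer lands in an occupied pair, forcing a sum of 57.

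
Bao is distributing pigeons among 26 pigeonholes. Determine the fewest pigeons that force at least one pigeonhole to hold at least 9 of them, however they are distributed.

With 208 pigeons one could put exactly 8 in each of the 26 pigeonholes, and no pigeonhole would reach 9.
One more pigeon must land in a pigeonhole that already has 8, giving it 9.
So 26 × 8 + 1 = 209 pigeons are required.

209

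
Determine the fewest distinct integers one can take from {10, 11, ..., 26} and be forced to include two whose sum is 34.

Two chosen integers sum to 34 exactly when both halves of some pair {x, 34−x} with 10 ≤ x ≤ 34−x ≤ 24 are chosen — 7 such pairs.
The remaining 3 elements (those with no distinct partner in range) can never complete a 34-sum, so the worst case takes all of them and one from each pair: 3 + 7 = 10.
By pigeonhole, the 11th integer has to be the second member of some pair, so 10 + 1 = 11.

11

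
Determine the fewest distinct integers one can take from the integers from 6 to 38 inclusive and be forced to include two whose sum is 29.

Group the elements by complementary pair {x, 29−x}: {6,23}, {7,22}, {8,21}, …, giving 9 two-element pairs and 15 integers whose partner 29−x falls outside [6,38].
Treating each of those 24 groups as a pigeonhole, one can pick one integer per group — 24 integers — with no two summing to 29.
The 25th integer lands in an occupied pair, forcing a sum of 29.

25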